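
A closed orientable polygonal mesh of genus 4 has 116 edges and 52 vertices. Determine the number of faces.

58

For a closed orientable surface of genus 4, χ = 2 − 2·4 = -6.
F = -6 − V + E = -6 − 52 + 116 = 58.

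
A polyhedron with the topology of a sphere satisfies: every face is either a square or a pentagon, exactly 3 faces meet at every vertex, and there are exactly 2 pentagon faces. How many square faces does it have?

5

Let x be the number of squares; then F = 2 + x.
Edge–face incidences: 2E = 5·2 + 4·x = 10 + 4x.
Every vertex has degree 3, so 3V = 2E.
Euler: V − E + F = 2 ⇒ (2E)/3 − E + (2 + x) = 2.
Multiply by 6: 2·(2E) − 3·(2E) + 6·(2 + x) = 12, i.e. 12 + 6x − (10 + 4x) = 12.
Collecting terms: 2x + 2 = 12, so 2x = 10, so x = 5.
Then 2E = 10 + 4·5 = 30, so E = 15, V = 2E/3 = 10, F = 2 + 5 = 7.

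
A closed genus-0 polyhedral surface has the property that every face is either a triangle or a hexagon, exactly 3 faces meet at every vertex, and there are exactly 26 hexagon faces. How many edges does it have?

84

Let x be the number of triangles; then F = 26 + x.
Edge–face incidences: 2E = 6·26 + 3·x = 156 + 3x.
Every vertex has degree 3, so 3V = 2E.
Euler: V − E + F = 2 ⇒ (2E)/3 − E + (26 + x) = 2.
Multiply by 6: 2·(2E) − 3·(2E) + 6·(26 + x) = 12, i.e. 156 + 6x − (156 + 3x) = 12.
Collecting terms: 3x = 12, so x = 4.
Then 2E = 156 + 3·4 = 168, so E = 84, V = 2E/3 = 56, F = 26 + 4 = 30.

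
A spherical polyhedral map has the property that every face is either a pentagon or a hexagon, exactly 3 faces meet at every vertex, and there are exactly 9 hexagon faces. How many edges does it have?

Let x be the number of pentagons; then F = 9 + x.
Edge–face incidences: 2E = 6·9 + 5·x = 54 + 5x.
Every vertex has degree 3, so 3V = 2E.
Euler: V − E + F = 2 ⇒ (2E)/3 − E + (9 + x) = 2.
Multiply by 6: 2·(2E) − 3·(2E) + 6·(9 + x) = 12, i.e. 54 + 6x − (54 + 5x) = 12.
Collecting terms: x = 12.
Then 2E = 54 + 5·12 = 114, so E = 57, V = 2E/3 = 38, F = 9 + 12 = 21.

57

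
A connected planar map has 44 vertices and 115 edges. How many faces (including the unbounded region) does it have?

Euler's formula for a connected plane graph: V − E + F = 2, so F = 2 − 44 + 115 = 73.

73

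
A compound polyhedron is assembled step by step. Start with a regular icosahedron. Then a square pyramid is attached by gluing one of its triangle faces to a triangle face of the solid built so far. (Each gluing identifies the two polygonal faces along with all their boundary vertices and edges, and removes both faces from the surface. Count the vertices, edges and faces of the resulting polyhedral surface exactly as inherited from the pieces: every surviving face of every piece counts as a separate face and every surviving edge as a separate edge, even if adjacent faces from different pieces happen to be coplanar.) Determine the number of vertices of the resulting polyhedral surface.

A regular icosahedron: V=12, E=30, F=20.
Attach a square pyramid (V=5, E=8, F=5) along a 3-gon: merge 3 vertices and 3 edges, delete both glued faces → V=14, E=35, F=23.
Check: V − E + F = 14 − 35 + 23 = 2.

14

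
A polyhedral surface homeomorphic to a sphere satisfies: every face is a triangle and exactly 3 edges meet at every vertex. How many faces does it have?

Each face has 3 edges and each edge borders two faces, so 2E = 3F.
Each vertex has degree 3, so 3V = 2E and hence V = 3F/3.
Euler: V − E + F = 2 ⇒ (3F/3) − (3F/2) + F = 2.
Multiply by 6: (6 − 9 + 6)F = 12, i.e. 3F = 12.
So F = 4, E = 3·4/2 = 6, V = 3·4/3 = 4.

4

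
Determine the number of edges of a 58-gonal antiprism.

An antiprism on an n-gon has two n-gon caps and 2n triangles: V = 2·58 = 116, E = 4·58 = 232, F = 2·58 + 2 = 118.

232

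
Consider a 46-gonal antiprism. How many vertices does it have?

92

An antiprism on an n-gon has two n-gon caps and 2n triangles: V = 2·46 = 92, E = 4·46 = 184, F = 2·46 + 2 = 94.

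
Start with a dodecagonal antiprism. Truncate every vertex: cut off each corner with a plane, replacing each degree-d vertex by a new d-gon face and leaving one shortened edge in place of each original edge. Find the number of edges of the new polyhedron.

144

The base solid has V = 24, E = 48, F = 26.
Truncation replaces each original edge-end by a new vertex, so V′ = 2E = 96.
Each original edge survives, and each old vertex of degree d contributes d new edges; summing degrees gives Σd = 2E, so E′ = E + 2E = 3E = 144.
Each original face survives and each original vertex becomes one new face: F′ = F + V = 50.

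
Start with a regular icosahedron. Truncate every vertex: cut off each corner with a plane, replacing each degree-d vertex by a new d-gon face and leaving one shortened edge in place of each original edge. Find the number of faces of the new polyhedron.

The base solid has V = 12, E = 30, F = 20.
Truncation replaces each original edge-end by a new vertex, so V′ = 2E = 60.
Each original edge survives, and each old vertex of degree d contributes d new edges; summing degrees gives Σd = 2E, so E′ = E + 2E = 3E = 90.
Each original face survives and each original vertex becomes one new face: F′ = F + V = 32.

32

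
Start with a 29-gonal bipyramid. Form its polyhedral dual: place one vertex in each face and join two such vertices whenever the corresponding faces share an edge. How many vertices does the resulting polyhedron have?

The base solid has V = 31, E = 87, F = 58.
The dual swaps V and F and preserves E: V′ = F = 58, E′ = E = 87, F′ = V = 31.

58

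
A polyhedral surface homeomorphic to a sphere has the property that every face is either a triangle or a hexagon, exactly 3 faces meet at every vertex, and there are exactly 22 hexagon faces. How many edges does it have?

72

Let x be the number of triangles; then F = 22 + x.
Edge–face incidences: 2E = 6·22 + 3·x = 132 + 3x.
Every vertex has degree 3, so 3V = 2E.
Euler: V − E + F = 2 ⇒ (2E)/3 − E + (22 + x) = 2.
Multiply by 6: 2·(2E) − 3·(2E) + 6·(22 + x) = 12, i.e. 132 + 6x − (132 + 3x) = 12.
Collecting terms: 3x = 12, so x = 4.
Then 2E = 132 + 3·4 = 144, so E = 72, V = 2E/3 = 48, F = 22 + 4 = 26.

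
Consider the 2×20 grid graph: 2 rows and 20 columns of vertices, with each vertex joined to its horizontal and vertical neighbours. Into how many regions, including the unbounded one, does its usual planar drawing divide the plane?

The grid has V = 2·20 = 40 vertices and E = 2·19 + 20·1 = 58 edges.
F = 2 − V + E = 2 − 40 + 58 = 20.

20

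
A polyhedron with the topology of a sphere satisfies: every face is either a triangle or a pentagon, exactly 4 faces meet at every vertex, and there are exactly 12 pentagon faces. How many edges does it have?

60

Let x be the number of triangles; then F = 12 + x.
Edge–face incidences: 2E = 5·12 + 3·x = 60 + 3x.
Every vertex has degree 4, so 4V = 2E.
Euler: V − E + F = 2 ⇒ (2E)/4 − E + (12 + x) = 2.
Multiply by 8: 2·(2E) − 4·(2E) + 8·(12 + x) = 16, i.e. 96 + 8x − 2·(60 + 3x) = 16.
Collecting terms: 2x − 24 = 16, so 2x = 40, so x = 20.
Then 2E = 60 + 3·20 = 120, so E = 60, V = 2E/4 = 30, F = 12 + 20 = 32.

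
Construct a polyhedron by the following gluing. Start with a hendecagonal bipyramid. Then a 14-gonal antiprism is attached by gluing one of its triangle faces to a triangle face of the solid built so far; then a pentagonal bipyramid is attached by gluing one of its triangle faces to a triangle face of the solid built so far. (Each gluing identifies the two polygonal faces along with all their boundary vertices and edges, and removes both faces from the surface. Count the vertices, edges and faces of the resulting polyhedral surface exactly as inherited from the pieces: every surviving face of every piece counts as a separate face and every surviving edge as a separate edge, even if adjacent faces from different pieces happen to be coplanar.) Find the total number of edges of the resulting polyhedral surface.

98

A hendecagonal bipyramid: V=13, E=33, F=22.
Attach a 14-gonal antiprism (V=28, E=56, F=30) along a 3-gon: merge 3 vertices and 3 edges, delete both glued faces → V=38, E=86, F=50.
Attach a pentagonal bipyramid (V=7, E=15, F=10) along a 3-gon: merge 3 vertices and 3 edges, delete both glued faces → V=42, E=98, F=58.
Check: V − E + F = 42 − 98 + 58 = 2.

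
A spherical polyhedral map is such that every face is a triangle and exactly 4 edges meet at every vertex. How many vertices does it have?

Each face has 3 edges and each edge borders two faces, so 2E = 3F.
Each vertex has degree 4, so 4V = 2E and hence V = 3F/4.
Euler: V − E + F = 2 ⇒ (3F/4) − (3F/2) + F = 2.
Multiply by 8: (6 − 12 + 8)F = 16, i.e. 2F = 16.
So F = 8, E = 3·8/2 = 12, V = 3·8/4 = 6.

6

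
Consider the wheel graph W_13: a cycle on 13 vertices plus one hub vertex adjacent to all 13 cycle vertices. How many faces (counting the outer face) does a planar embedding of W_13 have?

14

W_13 has V = 13 + 1 = 14 vertices and E = 2·13 = 26 edges.
By Euler's formula F = 2 − V + E = 2 − 14 + 26 = 14.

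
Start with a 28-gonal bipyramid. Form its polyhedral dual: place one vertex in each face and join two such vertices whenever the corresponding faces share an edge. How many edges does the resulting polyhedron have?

The base solid has V = 30, E = 84, F = 56.
The dual swaps V and F and preserves E: V′ = F = 56, E′ = E = 84, F′ = V = 30.

84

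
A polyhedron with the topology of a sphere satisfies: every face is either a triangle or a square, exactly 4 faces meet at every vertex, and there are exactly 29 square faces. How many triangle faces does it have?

8

Let x be the number of triangles; then F = 29 + x.
Edge–face incidences: 2E = 4·29 + 3·x = 116 + 3x.
Every vertex has degree 4, so 4V = 2E.
Euler: V − E + F = 2 ⇒ (2E)/4 − E + (29 + x) = 2.
Multiply by 8: 2·(2E) − 4·(2E) + 8·(29 + x) = 16, i.e. 232 + 8x − 2·(116 + 3x) = 16.
Collecting terms: 2x = 16, so x = 8.
Then 2E = 116 + 3·8 = 140, so E = 70, V = 2E/4 = 35, F = 29 + 8 = 37.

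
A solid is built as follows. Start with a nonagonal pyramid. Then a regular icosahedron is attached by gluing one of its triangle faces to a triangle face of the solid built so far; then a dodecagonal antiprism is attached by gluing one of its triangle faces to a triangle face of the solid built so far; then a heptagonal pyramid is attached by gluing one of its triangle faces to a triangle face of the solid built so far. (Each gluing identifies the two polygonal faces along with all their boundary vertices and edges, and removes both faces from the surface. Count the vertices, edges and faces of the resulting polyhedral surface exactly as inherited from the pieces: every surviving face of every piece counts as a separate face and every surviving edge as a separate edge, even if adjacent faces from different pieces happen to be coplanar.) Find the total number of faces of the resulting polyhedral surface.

58

A nonagonal pyramid: V=10, E=18, F=10.
Attach a regular icosahedron (V=12, E=30, F=20) along a 3-gon: merge 3 vertices and 3 edges, delete both glued faces → V=19, E=45, F=28.
Attach a dodecagonal antiprism (V=24, E=48, F=26) along a 3-gon: merge 3 vertices and 3 edges, delete both glued faces → V=40, E=90, F=52.
Attach a heptagonal pyramid (V=8, E=14, F=8) along a 3-gon: merge 3 vertices and 3 edges, delete both glued faces → V=45, E=101, F=58.
Check: V − E + F = 45 − 101 + 58 = 2.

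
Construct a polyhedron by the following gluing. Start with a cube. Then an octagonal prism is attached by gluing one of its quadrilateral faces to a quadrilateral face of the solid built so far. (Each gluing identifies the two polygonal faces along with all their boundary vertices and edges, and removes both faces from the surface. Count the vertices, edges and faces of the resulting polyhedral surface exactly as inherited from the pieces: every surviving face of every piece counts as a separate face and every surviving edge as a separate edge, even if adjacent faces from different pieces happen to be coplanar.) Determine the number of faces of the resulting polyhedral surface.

A cube: V=8, E=12, F=6.
Attach an octagonal prism (V=16, E=24, F=10) along a 4-gon: merge 4 vertices and 4 edges, delete both glued faces → V=20, E=32, F=14.
Check: V − E + F = 20 − 32 + 14 = 2.

14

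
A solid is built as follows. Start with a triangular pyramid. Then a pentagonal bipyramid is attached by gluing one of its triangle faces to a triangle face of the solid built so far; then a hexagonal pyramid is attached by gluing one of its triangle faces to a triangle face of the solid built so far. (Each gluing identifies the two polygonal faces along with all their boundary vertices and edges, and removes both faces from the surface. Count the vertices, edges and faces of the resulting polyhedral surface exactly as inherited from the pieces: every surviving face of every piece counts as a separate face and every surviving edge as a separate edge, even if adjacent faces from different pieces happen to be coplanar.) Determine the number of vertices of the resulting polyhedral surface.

12

A triangular pyramid: V=4, E=6, F=4.
Attach a pentagonal bipyramid (V=7, E=15, F=10) along a 3-gon: merge 3 vertices and 3 edges, delete both glued faces → V=8, E=18, F=12.
Attach a hexagonal pyramid (V=7, E=12, F=7) along a 3-gon: merge 3 vertices and 3 edges, delete both glued faces → V=12, E=27, F=17.
Check: V − E + F = 12 − 27 + 17 = 2.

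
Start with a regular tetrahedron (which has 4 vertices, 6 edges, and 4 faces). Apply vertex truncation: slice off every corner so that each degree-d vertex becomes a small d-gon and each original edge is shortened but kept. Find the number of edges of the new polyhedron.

Truncation replaces each original edge-end by a new vertex, so V′ = 2E = 12.
Each original edge survives, and each old vertex of degree d contributes d new edges; summing degrees gives Σd = 2E, so E′ = E + 2E = 3E = 18.
Each original face survives and each original vertex becomes one new face: F′ = F + V = 8.

18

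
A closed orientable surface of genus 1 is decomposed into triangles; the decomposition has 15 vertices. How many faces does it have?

χ = 2 − 2·1 = 0, and every face is a triangle so 3F = 2E.
V − E + F = 0 with E = 3F/2 gives 15 − (3/2 − 1)·F = 0, so F = 30 and E = 45.

30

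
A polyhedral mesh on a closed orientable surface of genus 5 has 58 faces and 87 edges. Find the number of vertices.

For a closed orientable surface of genus 5, χ = 2 − 2·5 = -8.
V = -8 + E − F = -8 + 87 − 58 = 21.

21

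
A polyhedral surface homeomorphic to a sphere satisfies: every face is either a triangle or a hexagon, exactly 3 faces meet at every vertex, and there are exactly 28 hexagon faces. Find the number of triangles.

4

Let x be the number of triangles; then F = 28 + x.
Edge–face incidences: 2E = 6·28 + 3·x = 168 + 3x.
Every vertex has degree 3, so 3V = 2E.
Euler: V − E + F = 2 ⇒ (2E)/3 − E + (28 + x) = 2.
Multiply by 6: 2·(2E) − 3·(2E) + 6·(28 + x) = 12, i.e. 168 + 6x − (168 + 3x) = 12.
Collecting terms: 3x = 12, so x = 4.
Then 2E = 168 + 3·4 = 180, so E = 90, V = 2E/3 = 60, F = 28 + 4 = 32.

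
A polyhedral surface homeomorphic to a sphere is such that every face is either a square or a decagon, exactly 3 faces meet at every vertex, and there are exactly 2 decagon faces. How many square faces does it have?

10

Let x be the number of squares; then F = 2 + x.
Edge–face incidences: 2E = 10·2 + 4·x = 20 + 4x.
Every vertex has degree 3, so 3V = 2E.
Euler: V − E + F = 2 ⇒ (2E)/3 − E + (2 + x) = 2.
Multiply by 6: 2·(2E) − 3·(2E) + 6·(2 + x) = 12, i.e. 12 + 6x − (20 + 4x) = 12.
Collecting terms: 2x − 8 = 12, so 2x = 20, so x = 10.
Then 2E = 20 + 4·10 = 60, so E = 30, V = 2E/3 = 20, F = 2 + 10 = 12.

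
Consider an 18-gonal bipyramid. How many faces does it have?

A bipyramid over an n-gon has 2n triangular faces and n + 2 vertices: V = 18 + 2 = 20, E = 3·18 = 54, F = 2·18 = 36.

36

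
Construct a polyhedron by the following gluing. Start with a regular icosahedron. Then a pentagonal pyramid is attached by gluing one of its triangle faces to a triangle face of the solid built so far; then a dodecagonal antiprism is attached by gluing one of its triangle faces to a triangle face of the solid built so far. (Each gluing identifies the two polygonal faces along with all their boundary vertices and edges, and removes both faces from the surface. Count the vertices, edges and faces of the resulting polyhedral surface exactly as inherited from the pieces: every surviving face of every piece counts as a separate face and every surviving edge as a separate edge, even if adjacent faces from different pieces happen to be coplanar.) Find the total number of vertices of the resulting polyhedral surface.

A regular icosahedron: V=12, E=30, F=20.
Attach a pentagonal pyramid (V=6, E=10, F=6) along a 3-gon: merge 3 vertices and 3 edges, delete both glued faces → V=15, E=37, F=24.
Attach a dodecagonal antiprism (V=24, E=48, F=26) along a 3-gon: merge 3 vertices and 3 edges, delete both glued faces → V=36, E=82, F=48.
Check: V − E + F = 36 − 82 + 48 = 2.

36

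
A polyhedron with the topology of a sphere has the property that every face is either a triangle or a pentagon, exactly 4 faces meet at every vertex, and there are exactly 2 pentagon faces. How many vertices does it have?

10

Let x be the number of triangles; then F = 2 + x.
Edge–face incidences: 2E = 5·2 + 3·x = 10 + 3x.
Every vertex has degree 4, so 4V = 2E.
Euler: V − E + F = 2 ⇒ (2E)/4 − E + (2 + x) = 2.
Multiply by 8: 2·(2E) − 4·(2E) + 8·(2 + x) = 16, i.e. 16 + 8x − 2·(10 + 3x) = 16.
Collecting terms: 2x − 4 = 16, so 2x = 20, so x = 10.
Then 2E = 10 + 3·10 = 40, so E = 20, V = 2E/4 = 10, F = 2 + 10 = 12.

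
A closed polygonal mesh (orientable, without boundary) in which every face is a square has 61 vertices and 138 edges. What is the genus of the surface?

Every face is a square and each edge borders two faces, so 4F = 2·138, giving F = 69.
χ = V − E + F = 61 − 138 + 69 = -8.
For a closed orientable surface χ = 2 − 2g, so g = (2 − (-8))/2 = 5.

5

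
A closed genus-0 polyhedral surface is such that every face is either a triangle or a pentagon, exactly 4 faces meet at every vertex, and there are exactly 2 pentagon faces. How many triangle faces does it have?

Let x be the number of triangles; then F = 2 + x.
Edge–face incidences: 2E = 5·2 + 3·x = 10 + 3x.
Every vertex has degree 4, so 4V = 2E.
Euler: V − E + F = 2 ⇒ (2E)/4 − E + (2 + x) = 2.
Multiply by 8: 2·(2E) − 4·(2E) + 8·(2 + x) = 16, i.e. 16 + 8x − 2·(10 + 3x) = 16.
Collecting terms: 2x − 4 = 16, so 2x = 20, so x = 10.
Then 2E = 10 + 3·10 = 40, so E = 20, V = 2E/4 = 10, F = 2 + 10 = 12.

10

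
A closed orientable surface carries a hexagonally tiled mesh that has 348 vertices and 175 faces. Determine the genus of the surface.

Every face is a hexagon, so 2E = 6·175 = 1050, giving E = 525.
χ = V − E + F = 348 − 525 + 175 = -2.
For a closed orientable surface χ = 2 − 2g, so g = (2 − (-2))/2 = 2.

2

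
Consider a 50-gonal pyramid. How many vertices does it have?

A pyramid on an n-gon base has one n-gon and n triangles: V = 50 + 1 = 51, E = 2·50 = 100, F = 50 + 1 = 51.
Check: V − E + F = 51 − 100 + 51 = 2.

51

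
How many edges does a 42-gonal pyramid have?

84

A pyramid on an n-gon base has one n-gon and n triangles: V = 42 + 1 = 43, E = 2·42 = 84, F = 42 + 1 = 43.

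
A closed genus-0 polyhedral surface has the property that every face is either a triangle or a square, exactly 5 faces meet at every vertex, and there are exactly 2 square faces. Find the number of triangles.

24

Let x be the number of triangles; then F = 2 + x.
Edge–face incidences: 2E = 4·2 + 3·x = 8 + 3x.
Every vertex has degree 5, so 5V = 2E.
Euler: V − E + F = 2 ⇒ (2E)/5 − E + (2 + x) = 2.
Multiply by 10: 2·(2E) − 5·(2E) + 10·(2 + x) = 20, i.e. 20 + 10x − 3·(8 + 3x) = 20.
Collecting terms: x − 4 = 20, so x = 24.
Then 2E = 8 + 3·24 = 80, so E = 40, V = 2E/5 = 16, F = 2 + 24 = 26.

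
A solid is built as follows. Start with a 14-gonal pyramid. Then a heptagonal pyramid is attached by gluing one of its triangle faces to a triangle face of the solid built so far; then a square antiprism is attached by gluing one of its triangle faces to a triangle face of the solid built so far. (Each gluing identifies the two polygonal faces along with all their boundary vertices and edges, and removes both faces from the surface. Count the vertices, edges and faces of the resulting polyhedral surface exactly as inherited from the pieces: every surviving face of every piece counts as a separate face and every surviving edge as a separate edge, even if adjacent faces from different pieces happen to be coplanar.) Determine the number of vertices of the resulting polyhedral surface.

A 14-gonal pyramid: V=15, E=28, F=15.
Attach a heptagonal pyramid (V=8, E=14, F=8) along a 3-gon: merge 3 vertices and 3 edges, delete both glued faces → V=20, E=39, F=21.
Attach a square antiprism (V=8, E=16, F=10) along a 3-gon: merge 3 vertices and 3 edges, delete both glued faces → V=25, E=52, F=29.
Check: V − E + F = 25 − 52 + 29 = 2.

25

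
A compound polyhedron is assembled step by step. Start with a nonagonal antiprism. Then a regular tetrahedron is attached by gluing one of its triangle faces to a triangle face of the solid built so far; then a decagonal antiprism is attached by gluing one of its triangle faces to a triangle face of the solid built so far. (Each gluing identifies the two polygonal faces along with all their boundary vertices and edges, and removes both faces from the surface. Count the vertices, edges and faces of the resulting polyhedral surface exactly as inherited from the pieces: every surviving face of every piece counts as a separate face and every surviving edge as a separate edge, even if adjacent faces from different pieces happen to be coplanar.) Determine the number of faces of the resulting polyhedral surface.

42

A nonagonal antiprism: V=18, E=36, F=20.
Attach a regular tetrahedron (V=4, E=6, F=4) along a 3-gon: merge 3 vertices and 3 edges, delete both glued faces → V=19, E=39, F=22.
Attach a decagonal antiprism (V=20, E=40, F=22) along a 3-gon: merge 3 vertices and 3 edges, delete both glued faces → V=36, E=76, F=42.
Check: V − E + F = 36 − 76 + 42 = 2.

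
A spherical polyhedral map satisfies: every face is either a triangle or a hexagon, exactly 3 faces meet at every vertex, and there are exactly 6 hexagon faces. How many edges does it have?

24

Let x be the number of triangles; then F = 6 + x.
Edge–face incidences: 2E = 6·6 + 3·x = 36 + 3x.
Every vertex has degree 3, so 3V = 2E.
Euler: V − E + F = 2 ⇒ (2E)/3 − E + (6 + x) = 2.
Multiply by 6: 2·(2E) − 3·(2E) + 6·(6 + x) = 12, i.e. 36 + 6x − (36 + 3x) = 12.
Collecting terms: 3x = 12, so x = 4.
Then 2E = 36 + 3·4 = 48, so E = 24, V = 2E/3 = 16, F = 6 + 4 = 10.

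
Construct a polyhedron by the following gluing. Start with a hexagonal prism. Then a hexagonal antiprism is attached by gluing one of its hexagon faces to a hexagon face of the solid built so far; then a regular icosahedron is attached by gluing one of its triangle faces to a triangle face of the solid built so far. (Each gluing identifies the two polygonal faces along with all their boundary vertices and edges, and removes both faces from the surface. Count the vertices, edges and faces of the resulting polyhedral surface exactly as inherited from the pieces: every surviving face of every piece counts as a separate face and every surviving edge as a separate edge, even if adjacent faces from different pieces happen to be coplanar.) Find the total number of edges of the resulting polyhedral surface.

63

A hexagonal prism: V=12, E=18, F=8.
Attach a hexagonal antiprism (V=12, E=24, F=14) along a 6-gon: merge 6 vertices and 6 edges, delete both glued faces → V=18, E=36, F=20.
Attach a regular icosahedron (V=12, E=30, F=20) along a 3-gon: merge 3 vertices and 3 edges, delete both glued faces → V=27, E=63, F=38.
Check: V − E + F = 27 − 63 + 38 = 2.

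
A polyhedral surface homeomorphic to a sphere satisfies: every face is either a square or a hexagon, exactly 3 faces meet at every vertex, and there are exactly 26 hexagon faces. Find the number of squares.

Let x be the number of squares; then F = 26 + x.
Edge–face incidences: 2E = 6·26 + 4·x = 156 + 4x.
Every vertex has degree 3, so 3V = 2E.
Euler: V − E + F = 2 ⇒ (2E)/3 − E + (26 + x) = 2.
Multiply by 6: 2·(2E) − 3·(2E) + 6·(26 + x) = 12, i.e. 156 + 6x − (156 + 4x) = 12.
Collecting terms: 2x = 12, so x = 6.
Then 2E = 156 + 4·6 = 180, so E = 90, V = 2E/3 = 60, F = 26 + 6 = 32.

6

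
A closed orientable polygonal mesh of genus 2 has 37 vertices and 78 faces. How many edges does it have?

For a closed orientable surface of genus 2, χ = 2 − 2·2 = -2.
E = V + F − (-2) = 37 + 78 − (-2) = 117.

117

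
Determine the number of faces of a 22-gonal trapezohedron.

44

The n-trapezohedron (dual of the n-antiprism) has V = 2·22 + 2 = 46, E = 4·22 = 88, F = 2·22 = 44.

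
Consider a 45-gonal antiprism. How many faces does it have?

92

An antiprism on an n-gon has two n-gon caps and 2n triangles: V = 2·45 = 90, E = 4·45 = 180, F = 2·45 + 2 = 92.
Check: V − E + F = 90 − 180 + 92 = 2.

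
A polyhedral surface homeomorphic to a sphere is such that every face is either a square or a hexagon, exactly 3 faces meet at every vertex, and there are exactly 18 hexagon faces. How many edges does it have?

66

Let x be the number of squares; then F = 18 + x.
Edge–face incidences: 2E = 6·18 + 4·x = 108 + 4x.
Every vertex has degree 3, so 3V = 2E.
Euler: V − E + F = 2 ⇒ (2E)/3 − E + (18 + x) = 2.
Multiply by 6: 2·(2E) − 3·(2E) + 6·(18 + x) = 12, i.e. 108 + 6x − (108 + 4x) = 12.
Collecting terms: 2x = 12, so x = 6.
Then 2E = 108 + 4·6 = 132, so E = 66, V = 2E/3 = 44, F = 18 + 6 = 24.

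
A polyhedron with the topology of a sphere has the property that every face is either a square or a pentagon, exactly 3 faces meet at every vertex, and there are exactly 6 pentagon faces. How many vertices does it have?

14

Let x be the number of squares; then F = 6 + x.
Edge–face incidences: 2E = 5·6 + 4·x = 30 + 4x.
Every vertex has degree 3, so 3V = 2E.
Euler: V − E + F = 2 ⇒ (2E)/3 − E + (6 + x) = 2.
Multiply by 6: 2·(2E) − 3·(2E) + 6·(6 + x) = 12, i.e. 36 + 6x − (30 + 4x) = 12.
Collecting terms: 2x + 6 = 12, so 2x = 6, so x = 3.
Then 2E = 30 + 4·3 = 42, so E = 21, V = 2E/3 = 14, F = 6 + 3 = 9.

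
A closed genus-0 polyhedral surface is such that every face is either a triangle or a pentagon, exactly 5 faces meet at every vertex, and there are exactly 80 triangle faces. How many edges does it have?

Let x be the number of pentagons; then F = 80 + x.
Edge–face incidences: 2E = 3·80 + 5·x = 240 + 5x.
Every vertex has degree 5, so 5V = 2E.
Euler: V − E + F = 2 ⇒ (2E)/5 − E + (80 + x) = 2.
Multiply by 10: 2·(2E) − 5·(2E) + 10·(80 + x) = 20, i.e. 800 + 10x − 3·(240 + 5x) = 20.
Collecting terms: −5x + 80 = 20, so −5x = −60, so x = 12.
Then 2E = 240 + 5·12 = 300, so E = 150, V = 2E/5 = 60, F = 80 + 12 = 92.

150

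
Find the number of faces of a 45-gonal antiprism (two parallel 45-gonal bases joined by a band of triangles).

92

An antiprism on an n-gon has two n-gon caps and 2n triangles: V = 2·45 = 90, E = 4·45 = 180, F = 2·45 + 2 = 92.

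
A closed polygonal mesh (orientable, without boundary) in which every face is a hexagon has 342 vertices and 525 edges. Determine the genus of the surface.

Every face is a hexagon and each edge borders two faces, so 6F = 2·525, giving F = 175.
χ = V − E + F = 342 − 525 + 175 = -8.
For a closed orientable surface χ = 2 − 2g, so g = (2 − (-8))/2 = 5.

5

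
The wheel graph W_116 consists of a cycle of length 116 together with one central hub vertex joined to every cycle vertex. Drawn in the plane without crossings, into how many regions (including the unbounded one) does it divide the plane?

117

W_116 has V = 116 + 1 = 117 vertices and E = 2·116 = 232 edges.
By Euler's formula F = 2 − V + E = 2 − 117 + 232 = 117.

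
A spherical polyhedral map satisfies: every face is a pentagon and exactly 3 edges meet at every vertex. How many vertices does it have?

Each face has 5 edges and each edge borders two faces, so 2E = 5F.
Each vertex has degree 3, so 3V = 2E and hence V = 5F/3.
Euler: V − E + F = 2 ⇒ (5F/3) − (5F/2) + F = 2.
Multiply by 6: (10 − 15 + 6)F = 12, i.e. 1F = 12.
So F = 12, E = 5·12/2 = 30, V = 5·12/3 = 20.

20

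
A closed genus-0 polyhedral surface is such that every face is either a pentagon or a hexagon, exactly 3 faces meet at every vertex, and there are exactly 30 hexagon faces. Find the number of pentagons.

Let x be the number of pentagons; then F = 30 + x.
Edge–face incidences: 2E = 6·30 + 5·x = 180 + 5x.
Every vertex has degree 3, so 3V = 2E.
Euler: V − E + F = 2 ⇒ (2E)/3 − E + (30 + x) = 2.
Multiply by 6: 2·(2E) − 3·(2E) + 6·(30 + x) = 12, i.e. 180 + 6x − (180 + 5x) = 12.
Collecting terms: x = 12.
Then 2E = 180 + 5·12 = 240, so E = 120, V = 2E/3 = 80, F = 30 + 12 = 42.

12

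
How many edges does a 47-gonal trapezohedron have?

188

The n-trapezohedron (dual of the n-antiprism) has V = 2·47 + 2 = 96, E = 4·47 = 188, F = 2·47 = 94.
Check: V − E + F = 96 − 188 + 94 = 2.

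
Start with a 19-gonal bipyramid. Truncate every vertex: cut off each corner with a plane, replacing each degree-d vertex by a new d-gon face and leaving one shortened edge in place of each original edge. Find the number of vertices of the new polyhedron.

114

The base solid has V = 21, E = 57, F = 38.
Truncation replaces each original edge-end by a new vertex, so V′ = 2E = 114.
Each original edge survives, and each old vertex of degree d contributes d new edges; summing degrees gives Σd = 2E, so E′ = E + 2E = 3E = 171.
Each original face survives and each original vertex becomes one new face: F′ = F + V = 59.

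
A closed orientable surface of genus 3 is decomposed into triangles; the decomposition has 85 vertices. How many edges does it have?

267

χ = 2 − 2·3 = -4, and every face is a triangle so 3F = 2E.
V − E + F = -4 with E = 3F/2 gives 85 − (3/2 − 1)·F = -4, so F = 178 and E = 267.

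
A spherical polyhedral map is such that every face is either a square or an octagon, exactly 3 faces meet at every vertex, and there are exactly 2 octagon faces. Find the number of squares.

8

Let x be the number of squares; then F = 2 + x.
Edge–face incidences: 2E = 8·2 + 4·x = 16 + 4x.
Every vertex has degree 3, so 3V = 2E.
Euler: V − E + F = 2 ⇒ (2E)/3 − E + (2 + x) = 2.
Multiply by 6: 2·(2E) − 3·(2E) + 6·(2 + x) = 12, i.e. 12 + 6x − (16 + 4x) = 12.
Collecting terms: 2x − 4 = 12, so 2x = 16, so x = 8.
Then 2E = 16 + 4·8 = 48, so E = 24, V = 2E/3 = 16, F = 2 + 8 = 10.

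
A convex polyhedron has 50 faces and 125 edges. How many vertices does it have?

77

Here V − E + F = 2.
V = 2 + E − F = 2 + 125 − 50 = 77.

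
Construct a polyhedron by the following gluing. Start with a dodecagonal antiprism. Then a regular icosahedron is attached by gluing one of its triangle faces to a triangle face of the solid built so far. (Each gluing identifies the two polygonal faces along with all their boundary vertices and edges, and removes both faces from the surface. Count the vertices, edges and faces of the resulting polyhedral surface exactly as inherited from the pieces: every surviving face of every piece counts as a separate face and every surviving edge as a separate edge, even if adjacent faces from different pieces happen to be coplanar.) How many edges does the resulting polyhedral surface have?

75

A dodecagonal antiprism: V=24, E=48, F=26.
Attach a regular icosahedron (V=12, E=30, F=20) along a 3-gon: merge 3 vertices and 3 edges, delete both glued faces → V=33, E=75, F=44.
Check: V − E + F = 33 − 75 + 44 = 2.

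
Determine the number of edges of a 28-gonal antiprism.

112

An antiprism on an n-gon has two n-gon caps and 2n triangles: V = 2·28 = 56, E = 4·28 = 112, F = 2·28 + 2 = 58.
Check: V − E + F = 56 − 112 + 58 = 2.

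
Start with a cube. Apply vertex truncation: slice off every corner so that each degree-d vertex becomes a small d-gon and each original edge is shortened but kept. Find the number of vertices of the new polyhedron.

The base solid has V = 8, E = 12, F = 6.
Truncation replaces each original edge-end by a new vertex, so V′ = 2E = 24.
Each original edge survives, and each old vertex of degree d contributes d new edges; summing degrees gives Σd = 2E, so E′ = E + 2E = 3E = 36.
Each original face survives and each original vertex becomes one new face: F′ = F + V = 14.

24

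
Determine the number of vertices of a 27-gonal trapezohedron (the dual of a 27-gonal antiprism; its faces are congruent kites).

56

The n-trapezohedron (dual of the n-antiprism) has V = 2·27 + 2 = 56, E = 4·27 = 108, F = 2·27 = 54.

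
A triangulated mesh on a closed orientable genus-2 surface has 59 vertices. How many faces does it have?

122

χ = 2 − 2·2 = -2, and every face is a triangle so 3F = 2E.
V − E + F = -2 with E = 3F/2 gives 59 − (3/2 − 1)·F = -2, so F = 122 and E = 183.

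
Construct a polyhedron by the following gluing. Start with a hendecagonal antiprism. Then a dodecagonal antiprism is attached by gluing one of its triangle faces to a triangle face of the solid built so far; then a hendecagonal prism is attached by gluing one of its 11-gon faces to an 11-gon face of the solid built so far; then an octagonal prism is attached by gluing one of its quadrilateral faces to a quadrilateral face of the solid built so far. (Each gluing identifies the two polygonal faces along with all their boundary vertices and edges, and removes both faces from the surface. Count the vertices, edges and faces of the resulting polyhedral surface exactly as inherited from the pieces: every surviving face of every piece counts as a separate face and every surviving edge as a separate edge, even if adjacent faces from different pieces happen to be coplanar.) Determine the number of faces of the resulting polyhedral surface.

67

A hendecagonal antiprism: V=22, E=44, F=24.
Attach a dodecagonal antiprism (V=24, E=48, F=26) along a 3-gon: merge 3 vertices and 3 edges, delete both glued faces → V=43, E=89, F=48.
Attach a hendecagonal prism (V=22, E=33, F=13) along an 11-gon: merge 11 vertices and 11 edges, delete both glued faces → V=54, E=111, F=59.
Attach an octagonal prism (V=16, E=24, F=10) along a 4-gon: merge 4 vertices and 4 edges, delete both glued faces → V=66, E=131, F=67.
Check: V − E + F = 66 − 131 + 67 = 2.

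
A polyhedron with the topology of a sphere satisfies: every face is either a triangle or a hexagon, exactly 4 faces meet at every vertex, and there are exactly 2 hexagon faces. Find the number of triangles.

Let x be the number of triangles; then F = 2 + x.
Edge–face incidences: 2E = 6·2 + 3·x = 12 + 3x.
Every vertex has degree 4, so 4V = 2E.
Euler: V − E + F = 2 ⇒ (2E)/4 − E + (2 + x) = 2.
Multiply by 8: 2·(2E) − 4·(2E) + 8·(2 + x) = 16, i.e. 16 + 8x − 2·(12 + 3x) = 16.
Collecting terms: 2x − 8 = 16, so 2x = 24, so x = 12.
Then 2E = 12 + 3·12 = 48, so E = 24, V = 2E/4 = 12, F = 2 + 12 = 14.

12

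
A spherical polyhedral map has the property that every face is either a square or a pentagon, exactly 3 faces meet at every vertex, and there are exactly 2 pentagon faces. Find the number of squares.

Let x be the number of squares; then F = 2 + x.
Edge–face incidences: 2E = 5·2 + 4·x = 10 + 4x.
Every vertex has degree 3, so 3V = 2E.
Euler: V − E + F = 2 ⇒ (2E)/3 − E + (2 + x) = 2.
Multiply by 6: 2·(2E) − 3·(2E) + 6·(2 + x) = 12, i.e. 12 + 6x − (10 + 4x) = 12.
Collecting terms: 2x + 2 = 12, so 2x = 10, so x = 5.
Then 2E = 10 + 4·5 = 30, so E = 15, V = 2E/3 = 10, F = 2 + 5 = 7.

5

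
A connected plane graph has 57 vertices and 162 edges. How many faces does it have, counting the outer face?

Euler's formula for a connected plane graph: V − E + F = 2, so F = 2 − 57 + 162 = 107.

107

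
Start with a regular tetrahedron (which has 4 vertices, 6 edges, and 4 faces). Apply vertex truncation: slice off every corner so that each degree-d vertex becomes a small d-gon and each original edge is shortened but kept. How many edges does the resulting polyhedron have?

18

Truncation replaces each original edge-end by a new vertex, so V′ = 2E = 12.
Each original edge survives, and each old vertex of degree d contributes d new edges; summing degrees gives Σd = 2E, so E′ = E + 2E = 3E = 18.
Each original face survives and each original vertex becomes one new face: F′ = F + V = 8.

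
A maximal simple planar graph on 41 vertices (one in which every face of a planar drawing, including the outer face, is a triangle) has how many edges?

117

In a plane triangulation 3F = 2E and V − E + F = 2, so E = 3V − 6 = 3·41 − 6 = 117.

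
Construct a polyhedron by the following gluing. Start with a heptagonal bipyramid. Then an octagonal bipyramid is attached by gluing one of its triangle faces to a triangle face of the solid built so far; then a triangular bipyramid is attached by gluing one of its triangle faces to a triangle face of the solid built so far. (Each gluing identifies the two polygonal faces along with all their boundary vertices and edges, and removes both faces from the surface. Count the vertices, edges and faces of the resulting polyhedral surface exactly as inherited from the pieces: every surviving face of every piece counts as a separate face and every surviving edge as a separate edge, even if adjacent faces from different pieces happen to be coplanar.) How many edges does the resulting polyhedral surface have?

48

A heptagonal bipyramid: V=9, E=21, F=14.
Attach an octagonal bipyramid (V=10, E=24, F=16) along a 3-gon: merge 3 vertices and 3 edges, delete both glued faces → V=16, E=42, F=28.
Attach a triangular bipyramid (V=5, E=9, F=6) along a 3-gon: merge 3 vertices and 3 edges, delete both glued faces → V=18, E=48, F=32.
Check: V − E + F = 18 − 48 + 32 = 2.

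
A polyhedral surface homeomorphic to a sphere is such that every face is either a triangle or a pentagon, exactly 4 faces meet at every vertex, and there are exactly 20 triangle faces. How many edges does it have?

Let x be the number of pentagons; then F = 20 + x.
Edge–face incidences: 2E = 3·20 + 5·x = 60 + 5x.
Every vertex has degree 4, so 4V = 2E.
Euler: V − E + F = 2 ⇒ (2E)/4 − E + (20 + x) = 2.
Multiply by 8: 2·(2E) − 4·(2E) + 8·(20 + x) = 16, i.e. 160 + 8x − 2·(60 + 5x) = 16.
Collecting terms: −2x + 40 = 16, so −2x = −24, so x = 12.
Then 2E = 60 + 5·12 = 120, so E = 60, V = 2E/4 = 30, F = 20 + 12 = 32.

60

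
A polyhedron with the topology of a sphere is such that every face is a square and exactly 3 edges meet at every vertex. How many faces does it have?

Each face has 4 edges and each edge borders two faces, so 2E = 4F.
Each vertex has degree 3, so 3V = 2E and hence V = 4F/3.
Euler: V − E + F = 2 ⇒ (4F/3) − (4F/2) + F = 2.
Multiply by 6: (8 − 12 + 6)F = 12, i.e. 2F = 12.
So F = 6, E = 4·6/2 = 12, V = 4·6/3 = 8.

6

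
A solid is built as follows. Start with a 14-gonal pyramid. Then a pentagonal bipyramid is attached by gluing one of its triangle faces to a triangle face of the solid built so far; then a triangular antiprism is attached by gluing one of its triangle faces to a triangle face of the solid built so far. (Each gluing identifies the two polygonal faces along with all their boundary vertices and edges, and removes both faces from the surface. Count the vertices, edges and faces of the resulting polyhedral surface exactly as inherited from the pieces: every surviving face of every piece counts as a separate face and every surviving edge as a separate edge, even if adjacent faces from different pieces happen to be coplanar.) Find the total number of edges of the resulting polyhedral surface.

A 14-gonal pyramid: V=15, E=28, F=15.
Attach a pentagonal bipyramid (V=7, E=15, F=10) along a 3-gon: merge 3 vertices and 3 edges, delete both glued faces → V=19, E=40, F=23.
Attach a triangular antiprism (V=6, E=12, F=8) along a 3-gon: merge 3 vertices and 3 edges, delete both glued faces → V=22, E=49, F=29.
Check: V − E + F = 22 − 49 + 29 = 2.

49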